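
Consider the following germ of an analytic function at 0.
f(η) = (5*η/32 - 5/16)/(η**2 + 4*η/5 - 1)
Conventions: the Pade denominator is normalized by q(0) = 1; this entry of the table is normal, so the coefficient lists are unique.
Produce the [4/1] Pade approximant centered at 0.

The Pade approximant has numerator coefficients [5/16, -3795/11368, 23575/90944, -2875/22736, 14375/90944]; denominator coefficients [1, -19443/14210].

Taylor coefficients needed (expand at 0): a_0 = 5/16, a_1 = 3/32, a_2 = 31/80, a_3 = 323/800, a_4 = 1421/2000, a_5 = 19443/20000.
Write the denominator as Q(η) = 1 + q1*η. Requiring Q*f - P = O(η^6) with deg P <= 4 kills the coefficients of η^5..η^5 in Q*f:
  η^5: a_5 + q1*a_4 = 0, i.e. 19443/20000 + (1421/2000)*q1 = 0.
Solving this linear system: q1 = -19443/14210.
The numerator is Q*f truncated at degree 4: P0 = a_0 = 5/16; P1 = a_1 + q1*a_0 = -3795/11368; P2 = a_2 + q1*a_1 = 23575/90944; P3 = a_3 + q1*a_2 = -2875/22736; P4 = a_4 + q1*a_3 = 14375/90944.


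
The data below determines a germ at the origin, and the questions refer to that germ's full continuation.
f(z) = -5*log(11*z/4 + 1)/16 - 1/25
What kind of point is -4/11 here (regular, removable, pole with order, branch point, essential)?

The point is a logarithmic branch point.

The term (-5/16)*log(1 - z/(-4/11)) has argument 1 - -4/11/(-4/11) = 0 at -4/11: a logarithmic (infinitely-sheeted) branch point; the remaining terms are analytic or single-valued there.


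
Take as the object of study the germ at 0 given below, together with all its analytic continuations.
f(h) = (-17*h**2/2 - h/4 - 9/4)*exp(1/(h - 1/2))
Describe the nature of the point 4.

There is no denominator, hence no pole anywhere.
The essential point of exp(1/(h - (1/2))) is 1/2, not 4.
So the germ continues analytically to 4.

The point is a regular point.


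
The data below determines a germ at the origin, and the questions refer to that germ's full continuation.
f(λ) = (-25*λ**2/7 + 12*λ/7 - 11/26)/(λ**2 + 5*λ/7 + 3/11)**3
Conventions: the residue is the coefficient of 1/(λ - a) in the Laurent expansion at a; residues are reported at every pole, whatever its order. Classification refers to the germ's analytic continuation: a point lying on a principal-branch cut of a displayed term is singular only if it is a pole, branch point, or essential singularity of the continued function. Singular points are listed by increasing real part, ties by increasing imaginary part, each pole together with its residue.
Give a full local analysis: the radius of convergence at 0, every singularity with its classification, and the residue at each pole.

Radius of convergence at 0: (1/11)*sqrt(33).
At (-5/14) - ((1/154)*sqrt(3443))*i: a pole of order 3; residue -((263901946/398635861)*sqrt(3443))*i.
At (-5/14) + ((1/154)*sqrt(3443))*i: a pole of order 3; residue ((263901946/398635861)*sqrt(3443))*i.

Denominator factor (λ**2 + 5*λ/7 + 3/11)^3: discriminant -313/539, complex-conjugate roots (-5/14) + ((1/154)*sqrt(3443))*i and (-5/14) - ((1/154)*sqrt(3443))*i; poles of order 3, moduli (1/11)*sqrt(33) and (1/11)*sqrt(33).
The radius of convergence is the smallest modulus among the singular points: (1/11)*sqrt(33).
The factor λ**2 + 5*λ/7 + 3/11 splits as (λ - a)(λ - a') with a = (-5/14) - ((1/154)*sqrt(3443))*i, a' = (-5/14) + ((1/154)*sqrt(3443))*i. At the order-3 pole a set g(λ) = (λ - a)^3*f(λ) = [-25*λ**2/7 + 12*λ/7 - 11/26] / (λ - a')^3.
Order-3 pole: residue = g''(a)/2; g''((-5/14) - ((1/154)*sqrt(3443))*i) = -((527803892/398635861)*sqrt(3443))*i, so the residue is -((263901946/398635861)*sqrt(3443))*i.
The factor λ**2 + 5*λ/7 + 3/11 splits as (λ - a)(λ - a') with a = (-5/14) + ((1/154)*sqrt(3443))*i, a' = (-5/14) - ((1/154)*sqrt(3443))*i. At the order-3 pole a set g(λ) = (λ - a)^3*f(λ) = [-25*λ**2/7 + 12*λ/7 - 11/26] / (λ - a')^3.
Order-3 pole: residue = g''(a)/2; g''((-5/14) + ((1/154)*sqrt(3443))*i) = ((527803892/398635861)*sqrt(3443))*i, so the residue is ((263901946/398635861)*sqrt(3443))*i.
List the singular points by increasing real part (a conjugate pair: the negative imaginary part first).


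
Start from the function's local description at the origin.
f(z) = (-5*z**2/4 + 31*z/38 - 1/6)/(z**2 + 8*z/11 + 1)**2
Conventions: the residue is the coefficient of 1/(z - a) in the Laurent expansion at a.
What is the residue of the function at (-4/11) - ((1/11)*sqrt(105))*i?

The factor z**2 + 8*z/11 + 1 splits as (z - a)(z - a') with a = (-4/11) - ((1/11)*sqrt(105))*i, a' = (-4/11) + ((1/11)*sqrt(105))*i. At the order-2 pole a set g(z) = (z - a)^2*f(z) = [-5*z**2/4 + 31*z/38 - 1/6] / (z - a')^2.
Order-2 pole: residue = g'(a); g'((-4/11) - ((1/11)*sqrt(105))*i) = -((519937/10054800)*sqrt(105))*i, so the residue is -((519937/10054800)*sqrt(105))*i.

The residue is -((519937/10054800)*sqrt(105))*i.


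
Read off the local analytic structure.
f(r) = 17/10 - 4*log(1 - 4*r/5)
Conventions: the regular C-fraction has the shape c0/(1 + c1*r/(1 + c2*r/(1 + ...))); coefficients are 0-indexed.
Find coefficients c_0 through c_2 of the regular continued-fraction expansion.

Taylor coefficients (expand at 0): a_0 = 17/10, a_1 = 16/5, a_2 = 32/25.
c0 = a_0 = 17/10. Peel one level at a time: if S = 1 + c*r/S' with S'(0) = 1, then c is the r-coefficient of S and S' = c*r/(S - 1).
S_1 = c0/f = 1 + (-32/17)*r + (4032/1445)*r^2 + ...; c1 = -32/17.
S_2 = c1*r/(S_1 - 1) = 1 + (126/85)*r + ...; c2 = 126/85.

The regular C-fraction coefficients are [17/10, -32/17, 126/85].


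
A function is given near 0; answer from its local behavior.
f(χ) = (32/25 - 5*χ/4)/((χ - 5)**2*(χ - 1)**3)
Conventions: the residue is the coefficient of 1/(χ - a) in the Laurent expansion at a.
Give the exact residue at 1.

At the order-3 pole 1 set g(χ) = (χ - (1))^3*f(χ) = (32/25 - 5*χ/4)/(χ - 5)**2.
Order-3 pole: residue = g''(a)/2; g''(1) = -991/12800, so the residue is -991/25600.

The residue is -991/25600.


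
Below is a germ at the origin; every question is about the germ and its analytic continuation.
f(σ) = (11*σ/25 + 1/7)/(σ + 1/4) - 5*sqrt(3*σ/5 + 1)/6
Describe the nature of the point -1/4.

The point is a pole of order 1.

The denominator factor σ + 1/4 vanishes at -1/4 and appears to the power 1; the numerator there equals 23/700, nonzero, and no other factor vanishes.
The branch terms are analytic at this point.
Hence a pole whose order is the multiplicity, 1.


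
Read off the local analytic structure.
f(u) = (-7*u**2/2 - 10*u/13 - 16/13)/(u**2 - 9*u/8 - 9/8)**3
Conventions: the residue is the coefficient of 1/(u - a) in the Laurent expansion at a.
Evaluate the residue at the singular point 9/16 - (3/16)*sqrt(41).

The factor u**2 - 9*u/8 - 9/8 splits as (u - a)(u - a') with a = 9/16 - (3/16)*sqrt(41), a' = 9/16 + (3/16)*sqrt(41). At the order-3 pole a set g(u) = (u - a)^3*f(u) = [-7*u**2/2 - 10*u/13 - 16/13] / (u - a')^3.
Order-3 pole: residue = g''(a)/2; g''(9/16 - (3/16)*sqrt(41)) = (1856000/72573813)*sqrt(41), so the residue is (928000/72573813)*sqrt(41).

The residue is (928000/72573813)*sqrt(41).


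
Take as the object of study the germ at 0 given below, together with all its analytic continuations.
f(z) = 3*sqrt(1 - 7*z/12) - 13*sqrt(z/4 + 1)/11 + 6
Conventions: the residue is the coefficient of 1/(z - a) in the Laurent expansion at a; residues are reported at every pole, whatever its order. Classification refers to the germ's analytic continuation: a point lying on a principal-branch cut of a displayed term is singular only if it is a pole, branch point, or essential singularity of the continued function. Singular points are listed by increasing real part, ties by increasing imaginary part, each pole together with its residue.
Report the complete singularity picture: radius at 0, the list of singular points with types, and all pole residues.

Radius of convergence at 0: 12/7.
At -4: an algebraic (square-root) branch point.
At 12/7: an algebraic (square-root) branch point.

Branch term (3)*sqrt(1 - z/(12/7)): its argument vanishes at z = 12/7, a square-root branch point, modulus 12/7.
Branch term (-13/11)*sqrt(1 - z/(-4)): its argument vanishes at z = -4, a square-root branch point, modulus 4.
The radius of convergence is the smallest modulus among the singular points: 12/7.
List the singular points by increasing real part (a conjugate pair: the negative imaginary part first).


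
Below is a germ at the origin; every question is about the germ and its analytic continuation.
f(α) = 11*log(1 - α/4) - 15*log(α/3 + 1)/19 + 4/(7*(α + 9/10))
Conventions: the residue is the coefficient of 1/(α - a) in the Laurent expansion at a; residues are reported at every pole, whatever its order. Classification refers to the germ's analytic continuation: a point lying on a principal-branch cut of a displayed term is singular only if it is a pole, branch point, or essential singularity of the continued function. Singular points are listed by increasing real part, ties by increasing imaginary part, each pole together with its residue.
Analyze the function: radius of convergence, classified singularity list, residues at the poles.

Radius of convergence at 0: 9/10.
At -3: a logarithmic branch point.
At -9/10: a pole of order 1; residue 4/7.
At 4: a logarithmic branch point.

Denominator factor (α + 9/10): pole of order 1 at -9/10, modulus 9/10.
Branch term (-15/19)*log(1 - α/(-3)): its argument vanishes at α = -3, a logarithmic branch point, modulus 3.
Branch term (11)*log(1 - α/(4)): its argument vanishes at α = 4, a logarithmic branch point, modulus 4.
The radius of convergence is the smallest modulus among the singular points: 9/10.
The branch terms are analytic at -9/10 and contribute nothing to the residue; only the rational part matters.
At the order-1 pole -9/10 set g(α) = (α - (-9/10))*(rational part) = 4/7.
Simple pole: residue = g(a) at a = -9/10, which is 4/7.
List the singular points by increasing real part (a conjugate pair: the negative imaginary part first).


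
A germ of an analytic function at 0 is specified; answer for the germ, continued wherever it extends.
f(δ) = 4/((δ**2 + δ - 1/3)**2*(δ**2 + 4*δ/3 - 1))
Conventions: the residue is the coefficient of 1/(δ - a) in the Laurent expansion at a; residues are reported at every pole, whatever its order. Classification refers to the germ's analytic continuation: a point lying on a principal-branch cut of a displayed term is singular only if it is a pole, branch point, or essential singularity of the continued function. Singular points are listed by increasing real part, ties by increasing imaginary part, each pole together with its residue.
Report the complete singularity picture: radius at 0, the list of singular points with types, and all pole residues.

Denominator factor (δ**2 + δ - 1/3)^2: discriminant 7/3, real irrational roots -1/2 + (1/6)*sqrt(21) and -1/2 - (1/6)*sqrt(21); poles of order 2, moduli -1/2 + (1/6)*sqrt(21) and 1/2 + (1/6)*sqrt(21).
Denominator factor (δ**2 + 4*δ/3 - 1): discriminant 52/9, real irrational roots -2/3 + (1/3)*sqrt(13) and -2/3 - (1/3)*sqrt(13); poles of order 1, moduli -2/3 + (1/3)*sqrt(13) and 2/3 + (1/3)*sqrt(13).
The radius of convergence is the smallest modulus among the singular points: -1/2 + (1/6)*sqrt(21).
The factor δ**2 + 4*δ/3 - 1 splits as (δ - a)(δ - a') with a = -2/3 - (1/3)*sqrt(13), a' = -2/3 + (1/3)*sqrt(13). At the order-1 pole a set g(δ) = (δ - a)*f(δ) = [4/(δ**2 + δ - 1/3)**2] / (δ - a').
Simple pole: residue = g(a) at a = -2/3 - (1/3)*sqrt(13), which is 864/289 - (4158/3757)*sqrt(13).
The factor δ**2 + δ - 1/3 splits as (δ - a)(δ - a') with a = -1/2 - (1/6)*sqrt(21), a' = -1/2 + (1/6)*sqrt(21). At the order-2 pole a set g(δ) = (δ - a)^2*f(δ) = [4/(δ**2 + 4*δ/3 - 1)] / (δ - a')^2.
Order-2 pole: residue = g'(a); g'(-1/2 - (1/6)*sqrt(21)) = -864/289 + (8208/14161)*sqrt(21), so the residue is -864/289 + (8208/14161)*sqrt(21).
The factor δ**2 + δ - 1/3 splits as (δ - a)(δ - a') with a = -1/2 + (1/6)*sqrt(21), a' = -1/2 - (1/6)*sqrt(21). At the order-2 pole a set g(δ) = (δ - a)^2*f(δ) = [4/(δ**2 + 4*δ/3 - 1)] / (δ - a')^2.
Order-2 pole: residue = g'(a); g'(-1/2 + (1/6)*sqrt(21)) = -864/289 - (8208/14161)*sqrt(21), so the residue is -864/289 - (8208/14161)*sqrt(21).
The factor δ**2 + 4*δ/3 - 1 splits as (δ - a)(δ - a') with a = -2/3 + (1/3)*sqrt(13), a' = -2/3 - (1/3)*sqrt(13). At the order-1 pole a set g(δ) = (δ - a)*f(δ) = [4/(δ**2 + δ - 1/3)**2] / (δ - a').
Simple pole: residue = g(a) at a = -2/3 + (1/3)*sqrt(13), which is 864/289 + (4158/3757)*sqrt(13).
List the singular points by increasing real part (a conjugate pair: the negative imaginary part first).

Radius of convergence at 0: -1/2 + (1/6)*sqrt(21).
At -2/3 - (1/3)*sqrt(13): a pole of order 1; residue 864/289 - (4158/3757)*sqrt(13).
At -1/2 - (1/6)*sqrt(21): a pole of order 2; residue -864/289 + (8208/14161)*sqrt(21).
At -1/2 + (1/6)*sqrt(21): a pole of order 2; residue -864/289 - (8208/14161)*sqrt(21).
At -2/3 + (1/3)*sqrt(13): a pole of order 1; residue 864/289 + (4158/3757)*sqrt(13).


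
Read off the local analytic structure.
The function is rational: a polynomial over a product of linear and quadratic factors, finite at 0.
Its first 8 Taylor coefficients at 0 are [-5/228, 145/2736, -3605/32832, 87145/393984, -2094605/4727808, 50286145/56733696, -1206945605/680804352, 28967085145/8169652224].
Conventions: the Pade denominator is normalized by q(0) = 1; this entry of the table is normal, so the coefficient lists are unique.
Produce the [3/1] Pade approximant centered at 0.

Taylor coefficients needed (read off): a_0 = -5/228, a_1 = 145/2736, a_2 = -3605/32832, a_3 = 87145/393984, a_4 = -2094605/4727808.
Write the denominator as Q(j) = 1 + q1*j. Requiring Q*f - P = O(j^5) with deg P <= 3 kills the coefficients of j^4..j^4 in Q*f:
  j^4: a_4 + q1*a_3 = 0, i.e. -2094605/4727808 + (87145/393984)*q1 = 0.
Solving this linear system: q1 = 418921/209148.
The numerator is Q*f truncated at degree 3: P0 = a_0 = -5/228; P1 = a_1 + q1*a_0 = 18025/1986906; P2 = a_2 + q1*a_1 = -125/34257; P3 = a_3 + q1*a_2 = 1250/993453.

The Pade approximant has numerator coefficients [-5/228, 18025/1986906, -125/34257, 1250/993453]; denominator coefficients [1, 418921/209148].


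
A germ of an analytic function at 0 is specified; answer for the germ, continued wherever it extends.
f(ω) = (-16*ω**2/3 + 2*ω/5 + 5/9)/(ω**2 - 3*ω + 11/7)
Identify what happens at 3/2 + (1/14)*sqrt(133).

The denominator factor ω**2 - 3*ω + 11/7 vanishes at 3/2 + (1/14)*sqrt(133) and appears to the power 1; the numerator there equals -4556/315 - (39/35)*sqrt(133), nonzero, and no other factor vanishes.
Hence a pole whose order is the multiplicity, 1.

The point is a pole of order 1.


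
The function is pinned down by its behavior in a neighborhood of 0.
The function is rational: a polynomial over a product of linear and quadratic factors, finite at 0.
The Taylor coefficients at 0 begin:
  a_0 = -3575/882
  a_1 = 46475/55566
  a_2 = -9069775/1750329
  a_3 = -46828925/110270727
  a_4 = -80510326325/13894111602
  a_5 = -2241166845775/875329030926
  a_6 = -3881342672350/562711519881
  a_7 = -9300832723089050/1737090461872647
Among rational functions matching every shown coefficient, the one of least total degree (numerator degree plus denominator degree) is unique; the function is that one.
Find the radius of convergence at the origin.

The radius of convergence is 9/11.

No rational of total degree below 3 reproduces all 8 coefficients; solving the [0/3] Pade equations on them gives f(d) = 13/(2*(d - 9/11)*(d + 7/5)**2), whose expansion matches every shown term.
Denominator factor (d + 7/5)^2: pole of order 2 at -7/5, modulus 7/5.
Denominator factor (d - 9/11): pole of order 1 at 9/11, modulus 9/11.
The radius of convergence is the smallest modulus among the singular points: 9/11.


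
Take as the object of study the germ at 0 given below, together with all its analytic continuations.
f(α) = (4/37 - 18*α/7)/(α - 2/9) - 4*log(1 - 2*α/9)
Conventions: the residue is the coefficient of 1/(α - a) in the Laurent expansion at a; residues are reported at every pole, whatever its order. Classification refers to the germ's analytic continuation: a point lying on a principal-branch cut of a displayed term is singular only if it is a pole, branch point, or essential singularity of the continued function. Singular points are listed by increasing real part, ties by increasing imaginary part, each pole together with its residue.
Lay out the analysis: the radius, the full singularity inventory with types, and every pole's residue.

Denominator factor (α - 2/9): pole of order 1 at 2/9, modulus 2/9.
Branch term (-4)*log(1 - α/(9/2)): its argument vanishes at α = 9/2, a logarithmic branch point, modulus 9/2.
The radius of convergence is the smallest modulus among the singular points: 2/9.
The branch term is analytic at 2/9 and contributes nothing to the residue; only the rational part matters.
At the order-1 pole 2/9 set g(α) = (α - (2/9))*(rational part) = 4/37 - 18*α/7.
Simple pole: residue = g(a) at a = 2/9, which is -120/259.
List the singular points by increasing real part (a conjugate pair: the negative imaginary part first).

Radius of convergence at 0: 2/9.
At 2/9: a pole of order 1; residue -120/259.
At 9/2: a logarithmic branch point.


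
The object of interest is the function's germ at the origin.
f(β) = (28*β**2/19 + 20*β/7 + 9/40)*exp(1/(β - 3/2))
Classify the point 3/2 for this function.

The point is an essential singularity.

The exponent 1/(β - (3/2)) has a pole at 3/2, so exp(1/(β - (3/2))) takes every nonzero value near it: an essential singularity (not a pole of any order).


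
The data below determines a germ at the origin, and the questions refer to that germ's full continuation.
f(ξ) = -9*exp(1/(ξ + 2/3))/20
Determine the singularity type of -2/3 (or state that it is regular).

The point is an essential singularity.

The exponent 1/(ξ - (-2/3)) has a pole at -2/3, so exp(1/(ξ - (-2/3))) takes every nonzero value near it: an essential singularity (not a pole of any order).


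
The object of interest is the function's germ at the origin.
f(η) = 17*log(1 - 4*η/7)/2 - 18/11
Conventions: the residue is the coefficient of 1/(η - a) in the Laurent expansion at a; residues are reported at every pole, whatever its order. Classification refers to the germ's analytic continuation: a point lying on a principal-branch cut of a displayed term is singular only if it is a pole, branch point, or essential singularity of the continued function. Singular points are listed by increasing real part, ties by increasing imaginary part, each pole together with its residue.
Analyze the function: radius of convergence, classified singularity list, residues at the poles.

Branch term (17/2)*log(1 - η/(7/4)): its argument vanishes at η = 7/4, a logarithmic branch point, modulus 7/4.
The radius of convergence is the smallest modulus among the singular points: 7/4.

Radius of convergence at 0: 7/4.
At 7/4: a logarithmic branch point.


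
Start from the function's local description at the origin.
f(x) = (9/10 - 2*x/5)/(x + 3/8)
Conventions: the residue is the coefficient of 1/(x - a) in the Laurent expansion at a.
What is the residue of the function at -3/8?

The residue is 21/20.

At the order-1 pole -3/8 set g(x) = (x - (-3/8))*f(x) = 9/10 - 2*x/5.
Simple pole: residue = g(a) at a = -3/8, which is 21/20.


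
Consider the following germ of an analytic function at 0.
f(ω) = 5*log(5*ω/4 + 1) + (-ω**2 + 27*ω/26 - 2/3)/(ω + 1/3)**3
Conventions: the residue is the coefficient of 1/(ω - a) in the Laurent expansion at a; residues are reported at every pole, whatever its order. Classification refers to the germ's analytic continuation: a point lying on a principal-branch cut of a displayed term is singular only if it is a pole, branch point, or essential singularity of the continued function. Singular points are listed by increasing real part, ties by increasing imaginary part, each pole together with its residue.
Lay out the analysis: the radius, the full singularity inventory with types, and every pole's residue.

Denominator factor (ω + 1/3)^3: pole of order 3 at -1/3, modulus 1/3.
Branch term (5)*log(1 - ω/(-4/5)): its argument vanishes at ω = -4/5, a logarithmic branch point, modulus 4/5.
The radius of convergence is the smallest modulus among the singular points: 1/3.
The branch term is analytic at -1/3 and contributes nothing to the residue; only the rational part matters.
At the order-3 pole -1/3 set g(ω) = (ω - (-1/3))^3*(rational part) = -ω**2 + 27*ω/26 - 2/3.
Order-3 pole: residue = g''(a)/2; g''(-1/3) = -2, so the residue is -1.
List the singular points by increasing real part (a conjugate pair: the negative imaginary part first).

Radius of convergence at 0: 1/3.
At -4/5: a logarithmic branch point.
At -1/3: a pole of order 3; residue -1.


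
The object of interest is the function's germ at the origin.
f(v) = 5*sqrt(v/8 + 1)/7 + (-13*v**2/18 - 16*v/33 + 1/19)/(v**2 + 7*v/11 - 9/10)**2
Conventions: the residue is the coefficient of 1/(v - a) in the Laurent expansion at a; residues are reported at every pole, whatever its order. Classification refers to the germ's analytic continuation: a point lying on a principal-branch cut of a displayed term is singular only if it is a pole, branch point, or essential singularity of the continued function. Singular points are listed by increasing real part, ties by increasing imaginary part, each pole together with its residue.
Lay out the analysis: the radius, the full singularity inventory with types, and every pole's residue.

Radius of convergence at 0: -7/22 + (1/110)*sqrt(12115).
At -8: an algebraic (square-root) branch point.
At -7/22 - (1/110)*sqrt(12115): a pole of order 2; residue (1300211/669285906)*sqrt(12115).
At -7/22 + (1/110)*sqrt(12115): a pole of order 2; residue -(1300211/669285906)*sqrt(12115).

Denominator factor (v**2 + 7*v/11 - 9/10)^2: discriminant 2423/605, real irrational roots -7/22 + (1/110)*sqrt(12115) and -7/22 - (1/110)*sqrt(12115); poles of order 2, moduli -7/22 + (1/110)*sqrt(12115) and 7/22 + (1/110)*sqrt(12115).
Branch term (5/7)*sqrt(1 - v/(-8)): its argument vanishes at v = -8, a square-root branch point, modulus 8.
The radius of convergence is the smallest modulus among the singular points: -7/22 + (1/110)*sqrt(12115).
The branch term is analytic at -7/22 - (1/110)*sqrt(12115) and contributes nothing to the residue; only the rational part matters.
The factor v**2 + 7*v/11 - 9/10 splits as (v - a)(v - a') with a = -7/22 - (1/110)*sqrt(12115), a' = -7/22 + (1/110)*sqrt(12115). At the order-2 pole a set g(v) = (v - a)^2*(rational part) = [-13*v**2/18 - 16*v/33 + 1/19] / (v - a')^2.
Order-2 pole: residue = g'(a); g'(-7/22 - (1/110)*sqrt(12115)) = (1300211/669285906)*sqrt(12115), so the residue is (1300211/669285906)*sqrt(12115).
The branch term is analytic at -7/22 + (1/110)*sqrt(12115) and contributes nothing to the residue; only the rational part matters.
The factor v**2 + 7*v/11 - 9/10 splits as (v - a)(v - a') with a = -7/22 + (1/110)*sqrt(12115), a' = -7/22 - (1/110)*sqrt(12115). At the order-2 pole a set g(v) = (v - a)^2*(rational part) = [-13*v**2/18 - 16*v/33 + 1/19] / (v - a')^2.
Order-2 pole: residue = g'(a); g'(-7/22 + (1/110)*sqrt(12115)) = -(1300211/669285906)*sqrt(12115), so the residue is -(1300211/669285906)*sqrt(12115).
List the singular points by increasing real part (a conjugate pair: the negative imaginary part first).


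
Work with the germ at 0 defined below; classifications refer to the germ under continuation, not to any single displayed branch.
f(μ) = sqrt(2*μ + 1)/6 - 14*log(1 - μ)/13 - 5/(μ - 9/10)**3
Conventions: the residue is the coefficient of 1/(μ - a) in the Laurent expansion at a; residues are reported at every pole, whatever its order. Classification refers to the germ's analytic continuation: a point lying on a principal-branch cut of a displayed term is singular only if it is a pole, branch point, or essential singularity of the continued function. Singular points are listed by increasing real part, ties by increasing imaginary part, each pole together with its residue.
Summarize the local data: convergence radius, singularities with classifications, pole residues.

Denominator factor (μ - 9/10)^3: pole of order 3 at 9/10, modulus 9/10.
Branch term (-14/13)*log(1 - μ/(1)): its argument vanishes at μ = 1, a logarithmic branch point, modulus 1.
Branch term (1/6)*sqrt(1 - μ/(-1/2)): its argument vanishes at μ = -1/2, a square-root branch point, modulus 1/2.
The radius of convergence is the smallest modulus among the singular points: 1/2.
The branch terms are analytic at 9/10 and contribute nothing to the residue; only the rational part matters.
At the order-3 pole 9/10 set g(μ) = (μ - (9/10))^3*(rational part) = -5.
Order-3 pole: residue = g''(a)/2; g''(9/10) = 0, so the residue is 0.
List the singular points by increasing real part (a conjugate pair: the negative imaginary part first).

Radius of convergence at 0: 1/2.
At -1/2: an algebraic (square-root) branch point.
At 9/10: a pole of order 3; residue 0.
At 1: a logarithmic branch point.


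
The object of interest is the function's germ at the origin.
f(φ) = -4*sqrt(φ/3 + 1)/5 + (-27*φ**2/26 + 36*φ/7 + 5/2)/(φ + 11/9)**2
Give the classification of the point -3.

The term (-4/5)*sqrt(1 - φ/(-3)) has argument 1 - -3/(-3) = 0 at -3: a square-root (algebraic, two-sheeted) branch point; the remaining terms are analytic or single-valued there.

The point is an algebraic (square-root) branch point.


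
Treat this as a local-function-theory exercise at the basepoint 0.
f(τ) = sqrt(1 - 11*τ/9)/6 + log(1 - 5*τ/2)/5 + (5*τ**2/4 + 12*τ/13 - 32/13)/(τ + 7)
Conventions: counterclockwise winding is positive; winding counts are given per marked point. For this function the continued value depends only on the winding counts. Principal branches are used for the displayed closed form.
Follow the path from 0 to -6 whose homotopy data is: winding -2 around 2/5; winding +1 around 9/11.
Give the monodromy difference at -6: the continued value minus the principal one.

Continued minus principal equals (-(5/9)*sqrt(3)) - ((4/5)*pi)*i.

The rational part is single-valued and drops out of the difference; each branch term changes only by its own monodromy.
(1/6)*sqrt(1 - τ/(9/11)): winding +1 is odd, the square root flips sign, contributing -2*(1/6)*sqrt(1 - (-6)/(9/11)) = -2*(1/6)*sqrt(25/3) = -(5/9)*sqrt(3).
(1/5)*log(1 - τ/(2/5)): each positive loop around 2/5 adds 2*pi*i to the log, so winding -2 contributes (1/5)*(-2)*2*pi*i = -(4/5)*pi*i.
Summing the contributions at τ = -6 gives (-(5/9)*sqrt(3)) - ((4/5)*pi)*i.


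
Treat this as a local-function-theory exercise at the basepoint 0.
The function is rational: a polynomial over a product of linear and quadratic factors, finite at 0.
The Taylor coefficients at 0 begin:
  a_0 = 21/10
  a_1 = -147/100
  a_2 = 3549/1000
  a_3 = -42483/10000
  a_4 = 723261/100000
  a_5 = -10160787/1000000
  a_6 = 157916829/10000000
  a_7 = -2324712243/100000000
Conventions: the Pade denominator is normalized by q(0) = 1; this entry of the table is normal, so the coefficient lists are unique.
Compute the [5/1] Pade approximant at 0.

Taylor coefficients needed (read off): a_0 = 21/10, a_1 = -147/100, a_2 = 3549/1000, a_3 = -42483/10000, a_4 = 723261/100000, a_5 = -10160787/1000000, a_6 = 157916829/10000000.
Write the denominator as Q(η) = 1 + q1*η. Requiring Q*f - P = O(η^7) with deg P <= 5 kills the coefficients of η^6..η^6 in Q*f:
  η^6: a_6 + q1*a_5 = 0, i.e. 157916829/10000000 + (-10160787/1000000)*q1 = 0.
Solving this linear system: q1 = 7519849/4838470.
The numerator is Q*f truncated at degree 5: P0 = a_0 = 21/10; P1 = a_1 + q1*a_0 = 619938/345605; P2 = a_2 + q1*a_1 = 436968/345605; P3 = a_3 + q1*a_2 = 2592/2045; P4 = a_4 + q1*a_3 = 217728/345605; P5 = a_5 + q1*a_4 = 373248/345605.

The Pade approximant has numerator coefficients [21/10, 619938/345605, 436968/345605, 2592/2045, 217728/345605, 373248/345605]; denominator coefficients [1, 7519849/4838470].


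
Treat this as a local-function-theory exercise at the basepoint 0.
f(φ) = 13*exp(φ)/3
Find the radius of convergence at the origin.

The factor exp(φ) is entire and contributes no finite singular point.
The polynomial part has no poles.
No finite singular points: the Taylor series at 0 converges everywhere.

The radius of convergence is infinite.


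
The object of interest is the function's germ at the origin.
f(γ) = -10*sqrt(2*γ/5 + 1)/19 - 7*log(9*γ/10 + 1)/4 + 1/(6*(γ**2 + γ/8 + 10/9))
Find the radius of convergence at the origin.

The radius of convergence is (1/3)*sqrt(10).

Denominator factor (γ**2 + γ/8 + 10/9): discriminant -2551/576, complex-conjugate roots (-1/16) + ((1/48)*sqrt(2551))*i and (-1/16) - ((1/48)*sqrt(2551))*i; poles of order 1, moduli (1/3)*sqrt(10) and (1/3)*sqrt(10).
Branch term (-10/19)*sqrt(1 - γ/(-5/2)): its argument vanishes at γ = -5/2, a square-root branch point, modulus 5/2.
Branch term (-7/4)*log(1 - γ/(-10/9)): its argument vanishes at γ = -10/9, a logarithmic branch point, modulus 10/9.
The radius of convergence is the smallest modulus among the singular points: (1/3)*sqrt(10).


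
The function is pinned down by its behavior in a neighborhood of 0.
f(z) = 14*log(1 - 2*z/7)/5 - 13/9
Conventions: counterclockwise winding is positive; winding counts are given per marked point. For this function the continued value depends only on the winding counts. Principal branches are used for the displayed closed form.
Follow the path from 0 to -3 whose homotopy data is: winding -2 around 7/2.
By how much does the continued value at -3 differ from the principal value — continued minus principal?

The rational part is single-valued and drops out of the difference; each branch term changes only by its own monodromy.
(14/5)*log(1 - z/(7/2)): each positive loop around 7/2 adds 2*pi*i to the log, so winding -2 contributes (14/5)*(-2)*2*pi*i = -(56/5)*pi*i.
Summing the contributions at z = -3 gives -(56/5)*pi*i.

Continued minus principal equals -(56/5)*pi*i.


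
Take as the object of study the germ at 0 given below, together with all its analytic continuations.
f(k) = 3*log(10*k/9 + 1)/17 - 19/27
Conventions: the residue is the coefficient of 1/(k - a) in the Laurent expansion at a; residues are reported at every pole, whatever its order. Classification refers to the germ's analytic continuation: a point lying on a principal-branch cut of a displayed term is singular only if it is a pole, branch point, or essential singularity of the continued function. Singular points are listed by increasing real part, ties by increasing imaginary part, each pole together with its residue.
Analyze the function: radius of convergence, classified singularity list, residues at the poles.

Radius of convergence at 0: 9/10.
At -9/10: a logarithmic branch point.

Branch term (3/17)*log(1 - k/(-9/10)): its argument vanishes at k = -9/10, a logarithmic branch point, modulus 9/10.
The radius of convergence is the smallest modulus among the singular points: 9/10.


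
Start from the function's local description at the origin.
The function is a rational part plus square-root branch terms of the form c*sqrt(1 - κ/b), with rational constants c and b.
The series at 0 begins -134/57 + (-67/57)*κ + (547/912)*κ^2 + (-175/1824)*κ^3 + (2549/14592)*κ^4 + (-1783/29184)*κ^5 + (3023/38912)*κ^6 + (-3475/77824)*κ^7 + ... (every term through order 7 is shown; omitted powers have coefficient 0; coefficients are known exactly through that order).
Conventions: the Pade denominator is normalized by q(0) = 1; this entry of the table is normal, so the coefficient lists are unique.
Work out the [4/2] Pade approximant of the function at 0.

Taylor coefficients needed (read off): a_0 = -134/57, a_1 = -67/57, a_2 = 547/912, a_3 = -175/1824, a_4 = 2549/14592, a_5 = -1783/29184, a_6 = 3023/38912.
Write the denominator as Q(κ) = 1 + q1*κ + q2*κ^2. Requiring Q*f - P = O(κ^7) with deg P <= 4 kills the coefficients of κ^5..κ^6 in Q*f:
  κ^5: a_5 + q1*a_4 + q2*a_3 = 0, i.e. -1783/29184 + (2549/14592)*q1 + (-175/1824)*q2 = 0.
  κ^6: a_6 + q1*a_5 + q2*a_4 = 0, i.e. 3023/38912 + (-1783/29184)*q1 + (2549/14592)*q2 = 0.
Solving this linear system: q1 = 3797/29082, q2 = -46423/116328.
The numerator is Q*f truncated at degree 4: P0 = a_0 = -134/57; P1 = a_1 + q1*a_0 = -1228646/828837; P2 = a_2 + q1*a_1 + q2*a_0 = 107369/77552; P3 = a_3 + q1*a_2 + q2*a_1 = 13129/29082; P4 = a_4 + q1*a_3 + q2*a_2 = -862087/11167488.

The Pade approximant has numerator coefficients [-134/57, -1228646/828837, 107369/77552, 13129/29082, -862087/11167488]; denominator coefficients [1, 3797/29082, -46423/116328].


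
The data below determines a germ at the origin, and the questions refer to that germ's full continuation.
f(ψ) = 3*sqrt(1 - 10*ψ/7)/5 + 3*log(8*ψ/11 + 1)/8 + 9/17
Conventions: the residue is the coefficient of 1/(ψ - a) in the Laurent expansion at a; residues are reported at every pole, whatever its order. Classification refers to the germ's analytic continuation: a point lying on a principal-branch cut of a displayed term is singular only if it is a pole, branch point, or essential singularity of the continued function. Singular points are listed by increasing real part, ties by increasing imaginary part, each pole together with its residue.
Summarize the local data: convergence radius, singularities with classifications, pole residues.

Branch term (3/5)*sqrt(1 - ψ/(7/10)): its argument vanishes at ψ = 7/10, a square-root branch point, modulus 7/10.
Branch term (3/8)*log(1 - ψ/(-11/8)): its argument vanishes at ψ = -11/8, a logarithmic branch point, modulus 11/8.
The radius of convergence is the smallest modulus among the singular points: 7/10.
List the singular points by increasing real part (a conjugate pair: the negative imaginary part first).

Radius of convergence at 0: 7/10.
At -11/8: a logarithmic branch point.
At 7/10: an algebraic (square-root) branch point.


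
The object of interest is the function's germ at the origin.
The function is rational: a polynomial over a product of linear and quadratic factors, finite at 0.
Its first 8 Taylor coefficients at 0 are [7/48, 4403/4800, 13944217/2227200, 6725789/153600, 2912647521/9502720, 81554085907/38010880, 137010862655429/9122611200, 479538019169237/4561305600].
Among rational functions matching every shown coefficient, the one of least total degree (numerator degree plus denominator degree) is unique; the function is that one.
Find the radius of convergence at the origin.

The radius of convergence is 1/7.

No rational of total degree below 5 reproduces all 8 coefficients; solving the [2/3] Pade equations on them gives f(y) = (35*y**2/29 + 32*y/25 - 4/3)/((y - 8)**2*(y - 1/7)), whose expansion matches every shown term.
Denominator factor (y - 8)^2: pole of order 2 at 8, modulus 8.
Denominator factor (y - 1/7): pole of order 1 at 1/7, modulus 1/7.
The radius of convergence is the smallest modulus among the singular points: 1/7.


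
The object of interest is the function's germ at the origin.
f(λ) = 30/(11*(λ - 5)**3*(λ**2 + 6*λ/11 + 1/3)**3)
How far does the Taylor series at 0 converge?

The radius of convergence is (1/3)*sqrt(3).

Denominator factor (λ**2 + 6*λ/11 + 1/3)^3: discriminant -376/363, complex-conjugate roots (-3/11) + ((1/33)*sqrt(282))*i and (-3/11) - ((1/33)*sqrt(282))*i; poles of order 3, moduli (1/3)*sqrt(3) and (1/3)*sqrt(3).
Denominator factor (λ - 5)^3: pole of order 3 at 5, modulus 5.
The radius of convergence is the smallest modulus among the singular points: (1/3)*sqrt(3).


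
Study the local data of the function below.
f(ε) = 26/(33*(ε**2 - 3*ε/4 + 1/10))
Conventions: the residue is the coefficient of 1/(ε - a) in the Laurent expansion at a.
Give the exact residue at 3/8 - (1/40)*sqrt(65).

The residue is -(8/33)*sqrt(65).

The factor ε**2 - 3*ε/4 + 1/10 splits as (ε - a)(ε - a') with a = 3/8 - (1/40)*sqrt(65), a' = 3/8 + (1/40)*sqrt(65). At the order-1 pole a set g(ε) = (ε - a)*f(ε) = [26/33] / (ε - a').
Simple pole: residue = g(a) at a = 3/8 - (1/40)*sqrt(65), which is -(8/33)*sqrt(65).


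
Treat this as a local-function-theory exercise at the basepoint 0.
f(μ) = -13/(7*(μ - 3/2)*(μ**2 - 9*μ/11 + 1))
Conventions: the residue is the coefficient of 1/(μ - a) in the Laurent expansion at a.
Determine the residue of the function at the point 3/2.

The residue is -572/623.

At the order-1 pole 3/2 set g(μ) = (μ - (3/2))*f(μ) = -13/(7*(μ**2 - 9*μ/11 + 1)).
Simple pole: residue = g(a) at a = 3/2, which is -572/623.


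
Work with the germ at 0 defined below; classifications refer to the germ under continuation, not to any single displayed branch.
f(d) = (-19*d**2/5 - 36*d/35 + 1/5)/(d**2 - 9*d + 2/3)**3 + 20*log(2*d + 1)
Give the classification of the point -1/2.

The point is a logarithmic branch point.

The term (20)*log(1 - d/(-1/2)) has argument 1 - -1/2/(-1/2) = 0 at -1/2: a logarithmic (infinitely-sheeted) branch point; the remaining terms are analytic or single-valued there.


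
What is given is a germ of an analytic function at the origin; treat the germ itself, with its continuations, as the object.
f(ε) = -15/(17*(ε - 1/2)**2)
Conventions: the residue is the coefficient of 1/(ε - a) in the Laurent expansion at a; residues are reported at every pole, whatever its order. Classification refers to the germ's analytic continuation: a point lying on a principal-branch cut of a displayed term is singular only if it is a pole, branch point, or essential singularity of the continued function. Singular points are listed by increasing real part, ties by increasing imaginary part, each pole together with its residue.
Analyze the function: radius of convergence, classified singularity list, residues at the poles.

Radius of convergence at 0: 1/2.
At 1/2: a pole of order 2; residue 0.

Denominator factor (ε - 1/2)^2: pole of order 2 at 1/2, modulus 1/2.
The radius of convergence is the smallest modulus among the singular points: 1/2.
At the order-2 pole 1/2 set g(ε) = (ε - (1/2))^2*f(ε) = -15/17.
Order-2 pole: residue = g'(a); g'(1/2) = 0, so the residue is 0.


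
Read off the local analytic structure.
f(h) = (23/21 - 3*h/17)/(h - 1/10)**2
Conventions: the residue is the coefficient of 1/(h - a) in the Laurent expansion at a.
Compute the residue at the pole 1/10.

The residue is -3/17.

At the order-2 pole 1/10 set g(h) = (h - (1/10))^2*f(h) = 23/21 - 3*h/17.
Order-2 pole: residue = g'(a); g'(1/10) = -3/17, so the residue is -3/17.


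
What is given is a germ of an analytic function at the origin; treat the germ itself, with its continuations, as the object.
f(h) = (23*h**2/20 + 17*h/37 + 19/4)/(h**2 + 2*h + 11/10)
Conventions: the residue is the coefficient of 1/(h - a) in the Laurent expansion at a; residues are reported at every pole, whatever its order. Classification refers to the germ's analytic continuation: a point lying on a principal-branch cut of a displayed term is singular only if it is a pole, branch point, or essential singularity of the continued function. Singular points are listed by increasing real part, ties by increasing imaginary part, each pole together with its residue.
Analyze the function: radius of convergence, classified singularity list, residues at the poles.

Radius of convergence at 0: (1/10)*sqrt(110).
At (-1) - ((1/10)*sqrt(10))*i: a pole of order 1; residue (-681/740) + ((39409/14800)*sqrt(10))*i.
At (-1) + ((1/10)*sqrt(10))*i: a pole of order 1; residue (-681/740) - ((39409/14800)*sqrt(10))*i.

Denominator factor (h**2 + 2*h + 11/10): discriminant -2/5, complex-conjugate roots (-1) + ((1/10)*sqrt(10))*i and (-1) - ((1/10)*sqrt(10))*i; poles of order 1, moduli (1/10)*sqrt(110) and (1/10)*sqrt(110).
The radius of convergence is the smallest modulus among the singular points: (1/10)*sqrt(110).
The factor h**2 + 2*h + 11/10 splits as (h - a)(h - a') with a = (-1) - ((1/10)*sqrt(10))*i, a' = (-1) + ((1/10)*sqrt(10))*i. At the order-1 pole a set g(h) = (h - a)*f(h) = [23*h**2/20 + 17*h/37 + 19/4] / (h - a').
Simple pole: residue = g(a) at a = (-1) - ((1/10)*sqrt(10))*i, which is (-681/740) + ((39409/14800)*sqrt(10))*i.
The factor h**2 + 2*h + 11/10 splits as (h - a)(h - a') with a = (-1) + ((1/10)*sqrt(10))*i, a' = (-1) - ((1/10)*sqrt(10))*i. At the order-1 pole a set g(h) = (h - a)*f(h) = [23*h**2/20 + 17*h/37 + 19/4] / (h - a').
Simple pole: residue = g(a) at a = (-1) + ((1/10)*sqrt(10))*i, which is (-681/740) - ((39409/14800)*sqrt(10))*i.
List the singular points by increasing real part (a conjugate pair: the negative imaginary part first).
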